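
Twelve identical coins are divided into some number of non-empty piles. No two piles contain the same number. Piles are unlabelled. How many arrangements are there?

Enumerating:
12
11 + 1
10 + 2
9 + 3
9 + 2 + 1
8 + 4
8 + 3 + 1
7 + 5
7 + 4 + 1
7 + 3 + 2
6 + 5 + 1
6 + 4 + 2
6 + 3 + 2 + 1
5 + 4 + 3
5 + 4 + 2 + 1
Counting gives 15.

15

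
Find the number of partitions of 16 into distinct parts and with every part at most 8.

Listing the qualifying partitions of 16:
8 + 7 + 1
8 + 6 + 2
8 + 5 + 3
8 + 5 + 2 + 1
8 + 4 + 3 + 1
7 + 6 + 3
7 + 6 + 2 + 1
7 + 5 + 4
7 + 5 + 3 + 1
7 + 4 + 3 + 2
6 + 5 + 4 + 1
6 + 5 + 3 + 2
6 + 4 + 3 + 2 + 1
Counting gives 13.

13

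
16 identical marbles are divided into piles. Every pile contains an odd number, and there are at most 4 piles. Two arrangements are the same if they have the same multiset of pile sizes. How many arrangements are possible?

13

Enumerating:
15+1
13+3
13+1+1+1
11+5
11+3+1+1
9+7
9+5+1+1
9+3+3+1
7+7+1+1
7+5+3+1
7+3+3+3
5+5+5+1
5+5+3+3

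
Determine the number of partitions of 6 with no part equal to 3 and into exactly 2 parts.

2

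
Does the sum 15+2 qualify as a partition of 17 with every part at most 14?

No

The parts sum to 17, and the condition 'no summand exceeds 14' is violated.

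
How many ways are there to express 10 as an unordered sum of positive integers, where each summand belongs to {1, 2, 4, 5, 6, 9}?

22

Listing the qualifying partitions of 10:
9+1
6+4
6+2+2
6+2+1+1
6+1+1+1+1
5+5
5+4+1
5+2+2+1
5+2+1+1+1
5+1+1+1+1+1
4+4+2
4+4+1+1
4+2+2+2
4+2+2+1+1
4+2+1+1+1+1
4+1+1+1+1+1+1
2+2+2+2+2
2+2+2+2+1+1
2+2+2+1+1+1+1
2+2+1+1+1+1+1+1
2+1+1+1+1+1+1+1+1
1+1+1+1+1+1+1+1+1+1
Counting gives 22.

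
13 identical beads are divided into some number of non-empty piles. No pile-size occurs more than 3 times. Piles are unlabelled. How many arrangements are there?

64

A partial list (first 12 by largest part):
13
1 + 12
2 + 11
1 + 1 + 11
3 + 10
1 + 2 + 10
1 + 1 + 1 + 10
4 + 9
1 + 3 + 9
2 + 2 + 9
1 + 1 + 2 + 9
5 + 8
…and 52 more, for 64 total.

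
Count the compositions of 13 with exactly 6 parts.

By stars and bars with positive parts, the count is C(12,5) = 792.

792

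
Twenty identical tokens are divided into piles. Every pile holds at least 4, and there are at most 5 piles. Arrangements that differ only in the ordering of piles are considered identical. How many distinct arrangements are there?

The partitions of 20 that satisfy the conditions:
20
4,16
5,15
6,14
7,13
8,12
4,4,12
9,11
4,5,11
10,10
4,6,10
5,5,10
4,7,9
5,6,9
4,8,8
5,7,8
6,6,8
4,4,4,8
6,7,7
4,4,5,7
4,4,6,6
4,5,5,6
5,5,5,5
4,4,4,4,4

24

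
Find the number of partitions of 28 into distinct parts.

222

Enumerating by decreasing first part gives 222 partitions in all.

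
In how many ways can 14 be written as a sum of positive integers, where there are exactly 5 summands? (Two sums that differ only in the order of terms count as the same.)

23

Listing the qualifying partitions of 14:
10+1+1+1+1
9+2+1+1+1
8+3+1+1+1
8+2+2+1+1
7+4+1+1+1
7+3+2+1+1
7+2+2+2+1
6+5+1+1+1
6+4+2+1+1
6+3+3+1+1
6+3+2+2+1
6+2+2+2+2
5+5+2+1+1
5+4+3+1+1
5+4+2+2+1
5+3+3+2+1
5+3+2+2+2
4+4+4+1+1
4+4+3+2+1
4+4+2+2+2
4+3+3+3+1
4+3+3+2+2
3+3+3+3+2
Counting gives 23.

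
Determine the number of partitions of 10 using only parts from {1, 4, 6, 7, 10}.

7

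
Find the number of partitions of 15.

There are 176 such partitions.

176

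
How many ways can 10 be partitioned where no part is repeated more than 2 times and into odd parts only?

4

Enumerating:
9,1
7,3
5,5
5,3,1,1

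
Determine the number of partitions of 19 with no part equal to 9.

Systematic enumeration (by largest part, then next-largest, …) yields 448.

448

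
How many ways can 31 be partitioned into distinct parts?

340

A full systematic count gives 340.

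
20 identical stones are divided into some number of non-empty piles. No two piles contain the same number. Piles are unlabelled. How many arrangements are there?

64

There are too many to list fully; the first 12 (by largest part) are:
20
19 + 1
18 + 2
17 + 3
17 + 2 + 1
16 + 4
16 + 3 + 1
15 + 5
15 + 4 + 1
15 + 3 + 2
14 + 6
14 + 5 + 1
…and 52 more, for 64 total.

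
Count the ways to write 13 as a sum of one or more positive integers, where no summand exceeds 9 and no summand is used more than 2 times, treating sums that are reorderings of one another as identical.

38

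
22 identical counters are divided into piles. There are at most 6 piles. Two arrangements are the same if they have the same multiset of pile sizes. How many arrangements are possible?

391

There are 391 such partitions.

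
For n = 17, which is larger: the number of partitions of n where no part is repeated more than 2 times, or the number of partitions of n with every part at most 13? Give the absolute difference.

182

Partitions of 17 where no part is repeated more than 2 times: 108.
Partitions of 17 with every part at most 13: 290.
|108 − 290| = 182.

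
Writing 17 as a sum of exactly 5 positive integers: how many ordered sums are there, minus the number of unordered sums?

Ordered (compositions into 5 parts): C(16,4) = 1820.
Partitions of 17 into exactly 5 parts: 47.
Difference: 1820 − 47 = 1773.

1773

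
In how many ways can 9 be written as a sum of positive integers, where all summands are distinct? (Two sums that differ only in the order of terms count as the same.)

They are:
9
8+1
7+2
6+3
6+2+1
5+4
5+3+1
4+3+2

8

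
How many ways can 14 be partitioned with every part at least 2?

34

A partial list (first 12 by largest part):
14
12,2
11,3
10,4
10,2,2
9,5
9,3,2
8,6
8,4,2
8,3,3
8,2,2,2
7,7
…and 22 more, for 34 total.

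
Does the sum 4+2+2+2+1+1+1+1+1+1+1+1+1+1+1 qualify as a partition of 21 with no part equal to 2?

The parts sum to 21, and the condition 'no summand equals 2' is violated.

No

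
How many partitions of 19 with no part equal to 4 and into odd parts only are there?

54

A partial list (first 12 by largest part):
19
17, 1, 1
15, 3, 1
15, 1, 1, 1, 1
13, 5, 1
13, 3, 3
13, 3, 1, 1, 1
13, 1, 1, 1, 1, 1, 1
11, 7, 1
11, 5, 3
11, 5, 1, 1, 1
11, 3, 3, 1, 1
…and 42 more, for 54 total.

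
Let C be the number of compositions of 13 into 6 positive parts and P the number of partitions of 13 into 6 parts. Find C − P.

778

Compositions: C(12,5) = 792.
Unordered (partitions into 6 parts): 14.
Difference: 792 − 14 = 778.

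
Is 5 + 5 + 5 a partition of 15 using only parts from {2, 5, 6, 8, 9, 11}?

Yes

The parts sum to 15, and the condition 'each summand belongs to {2, 5, 6, 8, 9, 11}' holds.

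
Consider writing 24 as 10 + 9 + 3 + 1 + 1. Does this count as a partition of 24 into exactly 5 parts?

The parts sum to 24, and the condition 'there are exactly 5 summands' holds.

Yes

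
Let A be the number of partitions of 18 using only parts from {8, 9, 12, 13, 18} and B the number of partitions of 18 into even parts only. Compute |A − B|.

Partitions of 18 using only parts from {8, 9, 12, 13, 18}: 2.
Partitions of 18 into even parts only: 30.
|2 − 30| = 28.

28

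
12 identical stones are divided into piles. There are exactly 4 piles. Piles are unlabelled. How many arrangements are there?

15

Enumerating:
9+1+1+1
8+2+1+1
7+3+1+1
7+2+2+1
6+4+1+1
6+3+2+1
6+2+2+2
5+5+1+1
5+4+2+1
5+3+3+1
5+3+2+2
4+4+3+1
4+4+2+2
4+3+3+2
3+3+3+3
Counting gives 15.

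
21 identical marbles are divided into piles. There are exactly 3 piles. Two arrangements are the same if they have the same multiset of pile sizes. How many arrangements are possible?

37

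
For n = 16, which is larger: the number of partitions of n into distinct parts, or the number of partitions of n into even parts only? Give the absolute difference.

10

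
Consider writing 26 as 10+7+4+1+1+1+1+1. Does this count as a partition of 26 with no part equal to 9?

Yes

The parts sum to 26, and the condition 'no summand equals 9' holds.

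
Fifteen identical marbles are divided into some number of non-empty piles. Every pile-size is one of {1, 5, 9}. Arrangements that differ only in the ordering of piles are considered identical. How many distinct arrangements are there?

They are:
1+5+9
1+1+1+1+1+1+9
5+5+5
1+1+1+1+1+5+5
1+1+1+1+1+1+1+1+1+1+5
1+1+1+1+1+1+1+1+1+1+1+1+1+1+1

6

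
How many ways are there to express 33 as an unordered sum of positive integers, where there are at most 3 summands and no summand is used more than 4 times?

108

Systematic enumeration (by largest part, then next-largest, …) yields 108.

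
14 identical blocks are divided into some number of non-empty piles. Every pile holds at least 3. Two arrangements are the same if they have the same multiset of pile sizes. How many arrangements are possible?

13

Enumerating:
14
11, 3
10, 4
9, 5
8, 6
8, 3, 3
7, 7
7, 4, 3
6, 5, 3
6, 4, 4
5, 5, 4
5, 3, 3, 3
4, 4, 3, 3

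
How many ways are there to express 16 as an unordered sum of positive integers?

Counting exhaustively, 231 partitions satisfy the conditions.

231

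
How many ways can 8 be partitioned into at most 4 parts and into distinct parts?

Listing the qualifying partitions of 8:
8
7, 1
6, 2
5, 3
5, 2, 1
4, 3, 1
That's 6 in total.

6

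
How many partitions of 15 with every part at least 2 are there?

A partial list (first 12 by largest part):
15
13, 2
12, 3
11, 4
11, 2, 2
10, 5
10, 3, 2
9, 6
9, 4, 2
9, 3, 3
9, 2, 2, 2
8, 7
…and 29 more, for 41 total.

41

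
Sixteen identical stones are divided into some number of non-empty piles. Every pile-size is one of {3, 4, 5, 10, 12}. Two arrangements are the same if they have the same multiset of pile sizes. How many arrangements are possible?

6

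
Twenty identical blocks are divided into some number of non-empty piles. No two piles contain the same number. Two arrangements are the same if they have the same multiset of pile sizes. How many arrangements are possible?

64

A partial list (first 12 by largest part):
20
19,1
18,2
17,3
17,2,1
16,4
16,3,1
15,5
15,4,1
15,3,2
14,6
14,5,1
…and 52 more, for 64 total.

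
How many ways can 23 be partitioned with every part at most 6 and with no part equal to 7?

454

Counting exhaustively, 454 partitions satisfy the conditions.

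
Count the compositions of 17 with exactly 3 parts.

Equivalently, choose which 2 of the 16 gaps become plus signs: C(16,2) = 120.

120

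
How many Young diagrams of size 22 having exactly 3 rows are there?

There are too many to list fully; the first 12 (by largest part) are:
20,1,1
19,2,1
18,3,1
18,2,2
17,4,1
17,3,2
16,5,1
16,4,2
16,3,3
15,6,1
15,5,2
15,4,3
…and 28 more, for 40 total.

40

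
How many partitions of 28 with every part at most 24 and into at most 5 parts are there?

Systematic enumeration (by largest part, then next-largest, …) yields 533.

533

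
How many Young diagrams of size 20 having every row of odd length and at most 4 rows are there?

Enumerating:
1,19
3,17
1,1,1,17
5,15
1,1,3,15
7,13
1,1,5,13
1,3,3,13
9,11
1,1,7,11
1,3,5,11
3,3,3,11
1,1,9,9
1,3,7,9
1,5,5,9
3,3,5,9
1,5,7,7
3,3,7,7
3,5,5,7
5,5,5,5

20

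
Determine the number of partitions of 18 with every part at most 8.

288

A full systematic count gives 288.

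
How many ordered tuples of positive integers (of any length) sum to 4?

8

There are 3 gaps and each independently is a cut or not, giving 2^3 = 8.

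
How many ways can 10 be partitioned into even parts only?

7

The partitions of 10 that satisfy the conditions:
10
2,8
4,6
2,2,6
2,4,4
2,2,2,4
2,2,2,2,2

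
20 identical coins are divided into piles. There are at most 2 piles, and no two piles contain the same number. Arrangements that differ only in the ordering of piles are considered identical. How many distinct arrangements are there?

Enumerating:
20
19 + 1
18 + 2
17 + 3
16 + 4
15 + 5
14 + 6
13 + 7
12 + 8
11 + 9

10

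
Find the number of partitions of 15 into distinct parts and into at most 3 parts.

20

Listing the qualifying partitions of 15:
15
14+1
13+2
12+3
12+2+1
11+4
11+3+1
10+5
10+4+1
10+3+2
9+6
9+5+1
9+4+2
8+7
8+6+1
8+5+2
8+4+3
7+6+2
7+5+3
6+5+4
Counting gives 20.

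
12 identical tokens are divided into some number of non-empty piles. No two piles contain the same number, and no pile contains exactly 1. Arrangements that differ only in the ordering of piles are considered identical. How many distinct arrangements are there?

The partitions of 12 that satisfy the conditions:
12
10+2
9+3
8+4
7+5
7+3+2
6+4+2
5+4+3
Counting gives 8.

8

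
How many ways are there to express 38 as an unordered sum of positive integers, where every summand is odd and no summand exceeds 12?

Counting exhaustively, 408 partitions satisfy the conditions.

408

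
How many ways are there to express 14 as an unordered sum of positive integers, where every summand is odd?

22

They are:
13 + 1
11 + 3
11 + 1 + 1 + 1
9 + 5
9 + 3 + 1 + 1
9 + 1 + 1 + 1 + 1 + 1
7 + 7
7 + 5 + 1 + 1
7 + 3 + 3 + 1
7 + 3 + 1 + 1 + 1 + 1
7 + 1 + 1 + 1 + 1 + 1 + 1 + 1
5 + 5 + 3 + 1
5 + 5 + 1 + 1 + 1 + 1
5 + 3 + 3 + 3
5 + 3 + 3 + 1 + 1 + 1
5 + 3 + 1 + 1 + 1 + 1 + 1 + 1
5 + 1 + 1 + 1 + 1 + 1 + 1 + 1 + 1 + 1
3 + 3 + 3 + 3 + 1 + 1
3 + 3 + 3 + 1 + 1 + 1 + 1 + 1
3 + 3 + 1 + 1 + 1 + 1 + 1 + 1 + 1 + 1
3 + 1 + 1 + 1 + 1 + 1 + 1 + 1 + 1 + 1 + 1 + 1
1 + 1 + 1 + 1 + 1 + 1 + 1 + 1 + 1 + 1 + 1 + 1 + 1 + 1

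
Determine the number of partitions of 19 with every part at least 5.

10

They are:
19
5+14
6+13
7+12
8+11
9+10
5+5+9
5+6+8
5+7+7
6+6+7
That's 10 in total.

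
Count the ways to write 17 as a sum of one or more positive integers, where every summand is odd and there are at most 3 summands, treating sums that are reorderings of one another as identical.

Enumerating:
17
15,1,1
13,3,1
11,5,1
11,3,3
9,7,1
9,5,3
7,7,3
7,5,5
That's 9 in total.

9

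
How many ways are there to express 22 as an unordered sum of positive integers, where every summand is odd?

89

Enumerating by decreasing first part gives 89 partitions in all.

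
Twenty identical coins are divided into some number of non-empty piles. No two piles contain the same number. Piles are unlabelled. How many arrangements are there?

A partial list (first 12 by largest part):
20
19 + 1
18 + 2
17 + 3
17 + 2 + 1
16 + 4
16 + 3 + 1
15 + 5
15 + 4 + 1
15 + 3 + 2
14 + 6
14 + 5 + 1
…and 52 more, for 64 total.

64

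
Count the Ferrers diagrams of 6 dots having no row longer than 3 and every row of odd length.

Enumerating:
3+3
1+1+1+3
1+1+1+1+1+1
That's 3 in total.

3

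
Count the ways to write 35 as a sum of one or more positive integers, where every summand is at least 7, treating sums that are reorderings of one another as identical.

There are too many to list fully; the first 12 (by largest part) are:
35
28, 7
27, 8
26, 9
25, 10
24, 11
23, 12
22, 13
21, 14
21, 7, 7
20, 15
20, 8, 7
…and 36 more, for 48 total.

48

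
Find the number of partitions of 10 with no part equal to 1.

12

They are:
10
8,2
7,3
6,4
6,2,2
5,5
5,3,2
4,4,2
4,3,3
4,2,2,2
3,3,2,2
2,2,2,2,2
That's 12 in total.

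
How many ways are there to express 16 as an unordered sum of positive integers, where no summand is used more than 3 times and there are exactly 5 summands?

There are too many to list fully; the first 12 (by largest part) are:
11,2,1,1,1
10,3,1,1,1
10,2,2,1,1
9,4,1,1,1
9,3,2,1,1
9,2,2,2,1
8,5,1,1,1
8,4,2,1,1
8,3,3,1,1
8,3,2,2,1
7,6,1,1,1
7,5,2,1,1
…and 22 more, for 34 total.

34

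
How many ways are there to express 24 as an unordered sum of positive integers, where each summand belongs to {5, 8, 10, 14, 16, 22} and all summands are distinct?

2

Enumerating:
16+8
14+10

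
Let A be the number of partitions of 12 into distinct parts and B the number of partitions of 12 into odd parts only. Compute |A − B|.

Partitions of 12 into distinct parts: 15.
Partitions of 12 into odd parts only: 15.
|15 − 15| = 0.

0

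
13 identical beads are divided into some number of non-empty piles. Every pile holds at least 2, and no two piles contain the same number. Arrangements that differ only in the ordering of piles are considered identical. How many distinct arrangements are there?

10

Listing the qualifying partitions of 13:
13
2,11
3,10
4,9
5,8
2,3,8
6,7
2,4,7
2,5,6
3,4,6
That's 10 in total.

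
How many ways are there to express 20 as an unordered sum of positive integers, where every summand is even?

42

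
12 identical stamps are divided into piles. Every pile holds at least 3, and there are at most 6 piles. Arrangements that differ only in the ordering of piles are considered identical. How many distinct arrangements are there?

The partitions of 12 that satisfy the conditions:
12
9, 3
8, 4
7, 5
6, 6
6, 3, 3
5, 4, 3
4, 4, 4
3, 3, 3, 3

9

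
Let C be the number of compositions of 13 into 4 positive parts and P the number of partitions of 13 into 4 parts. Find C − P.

Compositions: C(12,3) = 220.
Unordered (partitions into 4 parts): 18.
Difference: 220 − 18 = 202.

202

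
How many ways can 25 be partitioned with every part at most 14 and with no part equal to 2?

631

Enumerating by decreasing first part gives 631 partitions in all.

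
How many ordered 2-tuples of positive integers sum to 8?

Equivalently, choose which 1 of the 7 gaps become plus signs: C(7,1) = 7.

7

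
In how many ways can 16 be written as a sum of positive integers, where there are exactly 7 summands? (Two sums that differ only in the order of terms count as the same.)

There are too many to list fully; the first 12 (by largest part) are:
10 + 1 + 1 + 1 + 1 + 1 + 1
9 + 2 + 1 + 1 + 1 + 1 + 1
8 + 3 + 1 + 1 + 1 + 1 + 1
8 + 2 + 2 + 1 + 1 + 1 + 1
7 + 4 + 1 + 1 + 1 + 1 + 1
7 + 3 + 2 + 1 + 1 + 1 + 1
7 + 2 + 2 + 2 + 1 + 1 + 1
6 + 5 + 1 + 1 + 1 + 1 + 1
6 + 4 + 2 + 1 + 1 + 1 + 1
6 + 3 + 3 + 1 + 1 + 1 + 1
6 + 3 + 2 + 2 + 1 + 1 + 1
6 + 2 + 2 + 2 + 2 + 1 + 1
…and 16 more, for 28 total.

28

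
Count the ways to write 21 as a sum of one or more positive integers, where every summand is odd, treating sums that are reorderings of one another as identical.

Direct enumeration gives 76 partitions.

76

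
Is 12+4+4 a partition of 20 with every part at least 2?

The parts sum to 20, and the condition 'every summand is at least 2' holds.

Yes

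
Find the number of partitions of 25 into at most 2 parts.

13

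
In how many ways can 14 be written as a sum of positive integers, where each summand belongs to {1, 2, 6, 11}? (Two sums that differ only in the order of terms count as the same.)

17

Enumerating:
11, 2, 1
11, 1, 1, 1
6, 6, 2
6, 6, 1, 1
6, 2, 2, 2, 2
6, 2, 2, 2, 1, 1
6, 2, 2, 1, 1, 1, 1
6, 2, 1, 1, 1, 1, 1, 1
6, 1, 1, 1, 1, 1, 1, 1, 1
2, 2, 2, 2, 2, 2, 2
2, 2, 2, 2, 2, 2, 1, 1
2, 2, 2, 2, 2, 1, 1, 1, 1
2, 2, 2, 2, 1, 1, 1, 1, 1, 1
2, 2, 2, 1, 1, 1, 1, 1, 1, 1, 1
2, 2, 1, 1, 1, 1, 1, 1, 1, 1, 1, 1
2, 1, 1, 1, 1, 1, 1, 1, 1, 1, 1, 1, 1
1, 1, 1, 1, 1, 1, 1, 1, 1, 1, 1, 1, 1, 1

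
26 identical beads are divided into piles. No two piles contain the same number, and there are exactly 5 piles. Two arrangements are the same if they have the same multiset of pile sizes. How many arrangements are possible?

There are too many to list fully; the first 12 (by largest part) are:
16+4+3+2+1
15+5+3+2+1
14+6+3+2+1
14+5+4+2+1
13+7+3+2+1
13+6+4+2+1
13+5+4+3+1
12+8+3+2+1
12+7+4+2+1
12+6+5+2+1
12+6+4+3+1
12+5+4+3+2
…and 25 more, for 37 total.

37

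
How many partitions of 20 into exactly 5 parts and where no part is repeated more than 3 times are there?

80

Direct enumeration gives 80 partitions.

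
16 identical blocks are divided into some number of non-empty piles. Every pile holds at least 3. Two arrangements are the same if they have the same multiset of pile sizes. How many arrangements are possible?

The partitions of 16 that satisfy the conditions:
16
13,3
12,4
11,5
10,6
10,3,3
9,7
9,4,3
8,8
8,5,3
8,4,4
7,6,3
7,5,4
7,3,3,3
6,6,4
6,5,5
6,4,3,3
5,5,3,3
5,4,4,3
4,4,4,4
4,3,3,3,3

21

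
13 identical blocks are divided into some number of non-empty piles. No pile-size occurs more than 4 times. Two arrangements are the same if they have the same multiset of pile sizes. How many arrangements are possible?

76

A full systematic count gives 76.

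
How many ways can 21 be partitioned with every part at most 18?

Systematic enumeration (by largest part, then next-largest, …) yields 788.

788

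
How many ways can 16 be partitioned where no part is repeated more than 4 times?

164

A full systematic count gives 164.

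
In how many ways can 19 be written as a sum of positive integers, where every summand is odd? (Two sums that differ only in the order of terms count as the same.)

A partial list (first 12 by largest part):
19
1,1,17
1,3,15
1,1,1,1,15
1,5,13
3,3,13
1,1,1,3,13
1,1,1,1,1,1,13
1,7,11
3,5,11
1,1,1,5,11
1,1,3,3,11
…and 42 more, for 54 total.

54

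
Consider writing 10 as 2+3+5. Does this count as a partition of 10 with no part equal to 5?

No

The parts sum to 10, and the condition 'no summand equals 5' is violated.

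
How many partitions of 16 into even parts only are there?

Listing the qualifying partitions of 16:
16
14 + 2
12 + 4
12 + 2 + 2
10 + 6
10 + 4 + 2
10 + 2 + 2 + 2
8 + 8
8 + 6 + 2
8 + 4 + 4
8 + 4 + 2 + 2
8 + 2 + 2 + 2 + 2
6 + 6 + 4
6 + 6 + 2 + 2
6 + 4 + 4 + 2
6 + 4 + 2 + 2 + 2
6 + 2 + 2 + 2 + 2 + 2
4 + 4 + 4 + 4
4 + 4 + 4 + 2 + 2
4 + 4 + 2 + 2 + 2 + 2
4 + 2 + 2 + 2 + 2 + 2 + 2
2 + 2 + 2 + 2 + 2 + 2 + 2 + 2
That's 22 in total.

22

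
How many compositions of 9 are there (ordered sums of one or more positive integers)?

The number of compositions of n is 2^(n−1); here 2^8 = 256.

256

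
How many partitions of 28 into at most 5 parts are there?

540

Systematic enumeration (by largest part, then next-largest, …) yields 540.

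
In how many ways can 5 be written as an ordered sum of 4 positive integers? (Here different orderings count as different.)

4

By stars and bars with positive parts, the count is C(4,3) = 4.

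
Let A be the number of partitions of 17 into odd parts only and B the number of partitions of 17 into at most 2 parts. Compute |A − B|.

29

Partitions of 17 into odd parts only: 38.
Partitions of 17 into at most 2 parts: 9.
|38 − 9| = 29.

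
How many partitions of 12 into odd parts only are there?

15

Enumerating:
11, 1
9, 3
9, 1, 1, 1
7, 5
7, 3, 1, 1
7, 1, 1, 1, 1, 1
5, 5, 1, 1
5, 3, 3, 1
5, 3, 1, 1, 1, 1
5, 1, 1, 1, 1, 1, 1, 1
3, 3, 3, 3
3, 3, 3, 1, 1, 1
3, 3, 1, 1, 1, 1, 1, 1
3, 1, 1, 1, 1, 1, 1, 1, 1, 1
1, 1, 1, 1, 1, 1, 1, 1, 1, 1, 1, 1
Counting gives 15.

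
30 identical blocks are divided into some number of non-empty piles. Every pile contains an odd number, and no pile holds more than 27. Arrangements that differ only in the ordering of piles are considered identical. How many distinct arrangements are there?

295

Enumerating by decreasing first part gives 295 partitions in all.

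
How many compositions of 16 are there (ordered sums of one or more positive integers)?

The number of compositions of n is 2^(n−1); here 2^15 = 32768.

32768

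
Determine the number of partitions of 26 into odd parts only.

Enumerating by decreasing first part gives 165 partitions in all.

165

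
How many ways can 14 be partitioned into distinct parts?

22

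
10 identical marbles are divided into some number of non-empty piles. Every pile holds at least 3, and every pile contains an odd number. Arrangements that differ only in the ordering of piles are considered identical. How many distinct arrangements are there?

The partitions of 10 that satisfy the conditions:
7,3
5,5
That's 2 in total.

2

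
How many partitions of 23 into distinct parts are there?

Enumerating by decreasing first part gives 104 partitions in all.

104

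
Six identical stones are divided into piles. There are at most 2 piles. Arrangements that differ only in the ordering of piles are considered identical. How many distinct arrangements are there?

4

The partitions of 6 that satisfy the conditions:
6
5, 1
4, 2
3, 3
Counting gives 4.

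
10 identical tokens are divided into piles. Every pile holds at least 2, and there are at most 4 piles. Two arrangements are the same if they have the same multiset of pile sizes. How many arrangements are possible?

Listing the qualifying partitions of 10:
10
8+2
7+3
6+4
6+2+2
5+5
5+3+2
4+4+2
4+3+3
4+2+2+2
3+3+2+2

11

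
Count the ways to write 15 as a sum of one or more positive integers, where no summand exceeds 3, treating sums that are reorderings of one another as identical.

A partial list (first 12 by largest part):
3, 3, 3, 3, 3
1, 2, 3, 3, 3, 3
1, 1, 1, 3, 3, 3, 3
2, 2, 2, 3, 3, 3
1, 1, 2, 2, 3, 3, 3
1, 1, 1, 1, 2, 3, 3, 3
1, 1, 1, 1, 1, 1, 3, 3, 3
1, 2, 2, 2, 2, 3, 3
1, 1, 1, 2, 2, 2, 3, 3
1, 1, 1, 1, 1, 2, 2, 3, 3
1, 1, 1, 1, 1, 1, 1, 2, 3, 3
1, 1, 1, 1, 1, 1, 1, 1, 1, 3, 3
…and 15 more, for 27 total.

27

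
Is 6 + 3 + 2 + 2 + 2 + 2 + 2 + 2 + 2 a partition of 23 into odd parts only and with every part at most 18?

The parts sum to 23, and the condition 'every summand is odd' is violated.

No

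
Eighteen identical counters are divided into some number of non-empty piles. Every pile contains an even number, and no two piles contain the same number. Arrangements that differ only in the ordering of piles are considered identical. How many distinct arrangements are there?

8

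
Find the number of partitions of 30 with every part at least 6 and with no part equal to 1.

A partial list (first 12 by largest part):
30
24 + 6
23 + 7
22 + 8
21 + 9
20 + 10
19 + 11
18 + 12
18 + 6 + 6
17 + 13
17 + 7 + 6
16 + 14
…and 28 more, for 40 total.

40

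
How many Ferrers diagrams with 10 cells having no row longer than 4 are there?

23

Listing the qualifying partitions of 10:
4,4,2
4,4,1,1
4,3,3
4,3,2,1
4,3,1,1,1
4,2,2,2
4,2,2,1,1
4,2,1,1,1,1
4,1,1,1,1,1,1
3,3,3,1
3,3,2,2
3,3,2,1,1
3,3,1,1,1,1
3,2,2,2,1
3,2,2,1,1,1
3,2,1,1,1,1,1
3,1,1,1,1,1,1,1
2,2,2,2,2
2,2,2,2,1,1
2,2,2,1,1,1,1
2,2,1,1,1,1,1,1
2,1,1,1,1,1,1,1,1
1,1,1,1,1,1,1,1,1,1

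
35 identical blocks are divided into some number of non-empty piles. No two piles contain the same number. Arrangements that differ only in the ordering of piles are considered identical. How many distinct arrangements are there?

Systematic enumeration (by largest part, then next-largest, …) yields 585.

585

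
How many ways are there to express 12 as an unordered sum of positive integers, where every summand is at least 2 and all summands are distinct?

8

Listing the qualifying partitions of 12:
12
10+2
9+3
8+4
7+5
7+3+2
6+4+2
5+4+3
That's 8 in total.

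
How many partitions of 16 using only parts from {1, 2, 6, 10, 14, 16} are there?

There are too many to list fully; the first 12 (by largest part) are:
16
2,14
1,1,14
6,10
2,2,2,10
1,1,2,2,10
1,1,1,1,2,10
1,1,1,1,1,1,10
2,2,6,6
1,1,2,6,6
1,1,1,1,6,6
2,2,2,2,2,6
…and 14 more, for 26 total.

26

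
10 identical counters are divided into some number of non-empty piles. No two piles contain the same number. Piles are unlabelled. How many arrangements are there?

The partitions of 10 that satisfy the conditions:
10
9, 1
8, 2
7, 3
7, 2, 1
6, 4
6, 3, 1
5, 4, 1
5, 3, 2
4, 3, 2, 1
Counting gives 10.

10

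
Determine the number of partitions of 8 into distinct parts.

6

The partitions of 8 that satisfy the conditions:
8
7, 1
6, 2
5, 3
5, 2, 1
4, 3, 1
Counting gives 6.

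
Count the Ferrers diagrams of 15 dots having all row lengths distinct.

There are too many to list fully; the first 12 (by largest part) are:
15
14 + 1
13 + 2
12 + 3
12 + 2 + 1
11 + 4
11 + 3 + 1
10 + 5
10 + 4 + 1
10 + 3 + 2
9 + 6
9 + 5 + 1
…and 15 more, for 27 total.

27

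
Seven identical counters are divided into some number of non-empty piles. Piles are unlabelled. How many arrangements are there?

15

They are:
7
6 + 1
5 + 2
5 + 1 + 1
4 + 3
4 + 2 + 1
4 + 1 + 1 + 1
3 + 3 + 1
3 + 2 + 2
3 + 2 + 1 + 1
3 + 1 + 1 + 1 + 1
2 + 2 + 2 + 1
2 + 2 + 1 + 1 + 1
2 + 1 + 1 + 1 + 1 + 1
1 + 1 + 1 + 1 + 1 + 1 + 1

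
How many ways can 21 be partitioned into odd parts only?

76

Systematic enumeration (by largest part, then next-largest, …) yields 76.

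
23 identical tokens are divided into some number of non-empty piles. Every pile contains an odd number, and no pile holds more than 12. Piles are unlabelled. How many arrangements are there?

80

Counting exhaustively, 80 partitions satisfy the conditions.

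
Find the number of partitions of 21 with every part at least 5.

Listing the qualifying partitions of 21:
21
16+5
15+6
14+7
13+8
12+9
11+10
11+5+5
10+6+5
9+7+5
9+6+6
8+8+5
8+7+6
7+7+7
6+5+5+5

15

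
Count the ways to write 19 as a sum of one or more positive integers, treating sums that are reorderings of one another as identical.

490

There are 490 such partitions.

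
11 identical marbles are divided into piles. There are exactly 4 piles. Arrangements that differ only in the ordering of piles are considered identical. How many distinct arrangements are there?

11

They are:
1 + 1 + 1 + 8
1 + 1 + 2 + 7
1 + 1 + 3 + 6
1 + 2 + 2 + 6
1 + 1 + 4 + 5
1 + 2 + 3 + 5
2 + 2 + 2 + 5
1 + 2 + 4 + 4
1 + 3 + 3 + 4
2 + 2 + 3 + 4
2 + 3 + 3 + 3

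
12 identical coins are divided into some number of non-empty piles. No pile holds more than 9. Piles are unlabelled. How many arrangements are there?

There are 73 such partitions.

73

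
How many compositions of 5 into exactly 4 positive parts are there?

4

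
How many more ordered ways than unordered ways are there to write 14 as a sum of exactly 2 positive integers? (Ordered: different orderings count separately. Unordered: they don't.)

Ordered (compositions into 2 parts): C(13,1) = 13.
Unordered (partitions into 2 parts): 7.
Difference: 13 − 7 = 6.

6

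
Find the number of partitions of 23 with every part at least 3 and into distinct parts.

A partial list (first 12 by largest part):
23
3,20
4,19
5,18
6,17
7,16
3,4,16
8,15
3,5,15
9,14
3,6,14
4,5,14
…and 20 more, for 32 total.

32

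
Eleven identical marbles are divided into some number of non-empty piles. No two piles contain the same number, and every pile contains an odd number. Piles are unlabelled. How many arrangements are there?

2

The partitions of 11 that satisfy the conditions:
11
7,3,1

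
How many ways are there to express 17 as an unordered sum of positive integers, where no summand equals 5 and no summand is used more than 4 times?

145

Direct enumeration gives 145 partitions.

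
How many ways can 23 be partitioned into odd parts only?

Systematic enumeration (by largest part, then next-largest, …) yields 104.

104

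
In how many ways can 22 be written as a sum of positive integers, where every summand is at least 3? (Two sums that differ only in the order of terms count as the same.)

Counting exhaustively, 73 partitions satisfy the conditions.

73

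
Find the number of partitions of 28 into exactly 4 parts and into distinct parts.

84

Enumerating by decreasing first part gives 84 partitions in all.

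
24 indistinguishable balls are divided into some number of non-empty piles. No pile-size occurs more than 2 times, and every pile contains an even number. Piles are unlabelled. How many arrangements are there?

There are too many to list fully; the first 12 (by largest part) are:
24
2 + 22
4 + 20
2 + 2 + 20
6 + 18
2 + 4 + 18
8 + 16
2 + 6 + 16
4 + 4 + 16
2 + 2 + 4 + 16
10 + 14
2 + 8 + 14
…and 24 more, for 36 total.

36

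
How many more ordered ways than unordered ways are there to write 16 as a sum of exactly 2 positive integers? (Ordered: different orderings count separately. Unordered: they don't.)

7

Compositions: C(15,1) = 15.
Unordered (partitions into 2 parts): 8.
Difference: 15 − 8 = 7.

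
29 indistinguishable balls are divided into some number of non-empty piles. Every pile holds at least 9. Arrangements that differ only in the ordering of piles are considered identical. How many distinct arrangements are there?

9

Enumerating:
29
20, 9
19, 10
18, 11
17, 12
16, 13
15, 14
11, 9, 9
10, 10, 9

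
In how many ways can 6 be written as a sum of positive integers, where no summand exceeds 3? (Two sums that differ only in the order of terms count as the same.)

7

The partitions of 6 that satisfy the conditions:
3, 3
3, 2, 1
3, 1, 1, 1
2, 2, 2
2, 2, 1, 1
2, 1, 1, 1, 1
1, 1, 1, 1, 1, 1
That's 7 in total.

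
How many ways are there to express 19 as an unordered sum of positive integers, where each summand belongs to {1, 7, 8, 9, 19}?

The partitions of 19 that satisfy the conditions:
19
1 + 9 + 9
1 + 1 + 8 + 9
1 + 1 + 1 + 7 + 9
1 + 1 + 1 + 1 + 1 + 1 + 1 + 1 + 1 + 1 + 9
1 + 1 + 1 + 8 + 8
1 + 1 + 1 + 1 + 7 + 8
1 + 1 + 1 + 1 + 1 + 1 + 1 + 1 + 1 + 1 + 1 + 8
1 + 1 + 1 + 1 + 1 + 7 + 7
1 + 1 + 1 + 1 + 1 + 1 + 1 + 1 + 1 + 1 + 1 + 1 + 7
1 + 1 + 1 + 1 + 1 + 1 + 1 + 1 + 1 + 1 + 1 + 1 + 1 + 1 + 1 + 1 + 1 + 1 + 1

11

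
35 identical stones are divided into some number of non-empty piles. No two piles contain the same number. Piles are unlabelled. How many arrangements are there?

585

There are 585 such partitions.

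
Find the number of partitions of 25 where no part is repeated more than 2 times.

Counting exhaustively, 513 partitions satisfy the conditions.

513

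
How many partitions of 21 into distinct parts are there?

76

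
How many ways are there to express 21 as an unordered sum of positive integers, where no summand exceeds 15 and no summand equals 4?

478

Direct enumeration gives 478 partitions.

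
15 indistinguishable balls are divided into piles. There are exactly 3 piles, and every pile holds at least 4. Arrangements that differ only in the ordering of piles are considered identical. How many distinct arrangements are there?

3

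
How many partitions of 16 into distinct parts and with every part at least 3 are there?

10

Listing the qualifying partitions of 16:
16
13,3
12,4
11,5
10,6
9,7
9,4,3
8,5,3
7,6,3
7,5,4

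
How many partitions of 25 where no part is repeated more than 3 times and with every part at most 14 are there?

771

Counting exhaustively, 771 partitions satisfy the conditions.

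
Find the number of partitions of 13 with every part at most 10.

97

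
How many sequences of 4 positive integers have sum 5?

A composition of 5 into 4 positive parts is chosen by placing 3 dividers among the 4 gaps between 5 units: C(4,3) = 4.

4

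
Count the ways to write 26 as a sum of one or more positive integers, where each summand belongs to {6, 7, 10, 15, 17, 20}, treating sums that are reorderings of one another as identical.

3

They are:
20, 6
10, 10, 6
7, 7, 6, 6
Counting gives 3.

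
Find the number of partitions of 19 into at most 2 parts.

10

The partitions of 19 that satisfy the conditions:
19
18, 1
17, 2
16, 3
15, 4
14, 5
13, 6
12, 7
11, 8
10, 9
That's 10 in total.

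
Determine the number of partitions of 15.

176

Counting exhaustively, 176 partitions satisfy the conditions.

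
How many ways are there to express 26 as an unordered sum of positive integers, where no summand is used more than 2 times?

617

A full systematic count gives 617.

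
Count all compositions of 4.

8

There are 3 gaps and each independently is a cut or not, giving 2^3 = 8.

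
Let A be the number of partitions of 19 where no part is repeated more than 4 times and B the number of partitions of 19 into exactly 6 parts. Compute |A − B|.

Partitions of 19 where no part is repeated more than 4 times: 325.
Partitions of 19 into exactly 6 parts: 71.
|325 − 71| = 254.

254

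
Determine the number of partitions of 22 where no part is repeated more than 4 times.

A full systematic count gives 628.

628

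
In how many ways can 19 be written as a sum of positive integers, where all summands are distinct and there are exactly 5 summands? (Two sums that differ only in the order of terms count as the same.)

They are:
9+4+3+2+1
8+5+3+2+1
7+6+3+2+1
7+5+4+2+1
6+5+4+3+1
That's 5 in total.

5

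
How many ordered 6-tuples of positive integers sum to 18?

By stars and bars with positive parts, the count is C(17,5) = 6188.

6188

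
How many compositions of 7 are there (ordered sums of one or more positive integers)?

64

The number of compositions of n is 2^(n−1); here 2^6 = 64.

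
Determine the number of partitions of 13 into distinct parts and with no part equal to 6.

Listing the qualifying partitions of 13:
13
12,1
11,2
10,3
10,2,1
9,4
9,3,1
8,5
8,4,1
8,3,2
7,5,1
7,4,2
7,3,2,1
5,4,3,1
That's 14 in total.

14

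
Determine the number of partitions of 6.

11

Listing the qualifying partitions of 6:
6
5+1
4+2
4+1+1
3+3
3+2+1
3+1+1+1
2+2+2
2+2+1+1
2+1+1+1+1
1+1+1+1+1+1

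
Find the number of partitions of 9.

A partial list (first 12 by largest part):
9
8, 1
7, 2
7, 1, 1
6, 3
6, 2, 1
6, 1, 1, 1
5, 4
5, 3, 1
5, 2, 2
5, 2, 1, 1
5, 1, 1, 1, 1
…and 18 more, for 30 total.

30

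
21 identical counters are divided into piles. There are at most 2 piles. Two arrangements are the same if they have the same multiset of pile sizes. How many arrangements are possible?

Enumerating:
21
1, 20
2, 19
3, 18
4, 17
5, 16
6, 15
7, 14
8, 13
9, 12
10, 11

11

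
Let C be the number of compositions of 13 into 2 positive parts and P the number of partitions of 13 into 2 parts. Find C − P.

Ordered (compositions into 2 parts): C(12,1) = 12.
Partitions of 13 into exactly 2 parts: 6.
Difference: 12 − 6 = 6.

6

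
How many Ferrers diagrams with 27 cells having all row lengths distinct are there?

192

Systematic enumeration (by largest part, then next-largest, …) yields 192.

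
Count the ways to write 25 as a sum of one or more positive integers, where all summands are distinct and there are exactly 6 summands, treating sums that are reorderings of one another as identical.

5

The partitions of 25 that satisfy the conditions:
10+5+4+3+2+1
9+6+4+3+2+1
8+7+4+3+2+1
8+6+5+3+2+1
7+6+5+4+2+1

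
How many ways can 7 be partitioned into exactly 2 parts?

3

The partitions of 7 that satisfy the conditions:
6, 1
5, 2
4, 3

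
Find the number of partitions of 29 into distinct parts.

Direct enumeration gives 256 partitions.

256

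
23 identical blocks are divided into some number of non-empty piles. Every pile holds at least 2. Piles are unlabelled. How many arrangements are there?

Counting exhaustively, 253 partitions satisfy the conditions.

253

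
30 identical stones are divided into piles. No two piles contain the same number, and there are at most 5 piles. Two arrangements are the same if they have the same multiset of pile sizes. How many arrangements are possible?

Systematic enumeration (by largest part, then next-largest, …) yields 268.

268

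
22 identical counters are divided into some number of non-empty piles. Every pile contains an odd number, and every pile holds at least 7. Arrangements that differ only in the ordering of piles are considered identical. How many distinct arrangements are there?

3

Listing the qualifying partitions of 22:
15,7
13,9
11,11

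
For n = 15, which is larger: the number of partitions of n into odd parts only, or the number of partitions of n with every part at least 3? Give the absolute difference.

Partitions of 15 into odd parts only: 27.
Partitions of 15 with every part at least 3: 17.
|27 − 17| = 10.

10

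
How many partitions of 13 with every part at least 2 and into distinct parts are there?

10

They are:
13
11,2
10,3
9,4
8,5
8,3,2
7,6
7,4,2
6,5,2
6,4,3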